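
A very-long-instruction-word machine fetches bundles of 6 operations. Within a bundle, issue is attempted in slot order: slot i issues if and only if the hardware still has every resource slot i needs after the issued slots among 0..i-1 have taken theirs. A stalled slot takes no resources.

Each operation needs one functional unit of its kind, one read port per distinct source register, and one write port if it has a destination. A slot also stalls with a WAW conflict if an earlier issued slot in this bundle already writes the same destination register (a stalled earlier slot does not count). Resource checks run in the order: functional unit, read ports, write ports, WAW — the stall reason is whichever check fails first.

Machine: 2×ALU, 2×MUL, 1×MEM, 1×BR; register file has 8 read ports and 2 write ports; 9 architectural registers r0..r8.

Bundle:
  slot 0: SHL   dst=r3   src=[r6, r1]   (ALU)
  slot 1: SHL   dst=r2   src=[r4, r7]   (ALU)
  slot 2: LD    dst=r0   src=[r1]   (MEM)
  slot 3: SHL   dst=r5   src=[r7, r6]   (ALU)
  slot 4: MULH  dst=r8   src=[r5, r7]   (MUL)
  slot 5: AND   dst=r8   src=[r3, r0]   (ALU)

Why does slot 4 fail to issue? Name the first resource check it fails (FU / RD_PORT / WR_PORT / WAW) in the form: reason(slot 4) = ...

  0. ALU→r3 ⇒ go  {1A/2Mu/1Ld/1B | 6r 1w}
  1. ALU→r2 ⇒ go  {0A/2Mu/1Ld/1B | 4r 0w}
  2. MEM→r0 ⇒ no(WR_PORT)  {0A/2Mu/1Ld/1B | 4r 0w}
  3. ALU→r5 ⇒ no(FU)  {0A/2Mu/1Ld/1B | 4r 0w}
  4. MUL→r8 ⇒ no(WR_PORT)  {0A/2Mu/1Ld/1B | 4r 0w}
  5. ALU→r8 ⇒ no(FU)  {0A/2Mu/1Ld/1B | 4r 0w}

reason(slot 4) = WR_PORT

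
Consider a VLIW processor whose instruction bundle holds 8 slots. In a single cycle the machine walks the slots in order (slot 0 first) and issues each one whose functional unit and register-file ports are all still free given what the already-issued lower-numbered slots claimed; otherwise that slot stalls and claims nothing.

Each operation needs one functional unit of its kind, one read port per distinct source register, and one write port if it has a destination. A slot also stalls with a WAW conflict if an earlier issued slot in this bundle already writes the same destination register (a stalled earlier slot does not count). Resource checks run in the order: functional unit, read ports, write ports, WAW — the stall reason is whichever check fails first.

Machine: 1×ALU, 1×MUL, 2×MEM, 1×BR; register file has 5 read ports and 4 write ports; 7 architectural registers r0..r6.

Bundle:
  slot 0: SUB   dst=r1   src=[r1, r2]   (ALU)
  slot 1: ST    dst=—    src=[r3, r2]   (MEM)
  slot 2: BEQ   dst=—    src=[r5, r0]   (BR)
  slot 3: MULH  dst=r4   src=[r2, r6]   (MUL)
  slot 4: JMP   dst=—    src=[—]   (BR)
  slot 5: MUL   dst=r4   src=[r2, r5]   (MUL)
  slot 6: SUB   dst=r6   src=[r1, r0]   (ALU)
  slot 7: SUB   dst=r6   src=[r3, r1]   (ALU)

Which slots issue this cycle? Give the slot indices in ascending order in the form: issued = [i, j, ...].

issued = [0, 1, 4]

#0 ALU src=r1,r2 dispatched  <A:0 Mu:1 Ld:2 B:1 rd:3 wr:3>
#1 MEM src=r3,r2 dispatched  <A:0 Mu:1 Ld:1 B:1 rd:1 wr:3>
#2 BR src=r5,r0 held:RD_PORT  <A:0 Mu:1 Ld:1 B:1 rd:1 wr:3>
#3 MUL src=r2,r6 held:RD_PORT  <A:0 Mu:1 Ld:1 B:1 rd:1 wr:3>
#4 BR src=- dispatched  <A:0 Mu:1 Ld:1 B:0 rd:1 wr:3>
#5 MUL src=r2,r5 held:RD_PORT  <A:0 Mu:1 Ld:1 B:0 rd:1 wr:3>
#6 ALU src=r1,r0 held:FU  <A:0 Mu:1 Ld:1 B:0 rd:1 wr:3>
#7 ALU src=r3,r1 held:FU  <A:0 Mu:1 Ld:1 B:0 rd:1 wr:3>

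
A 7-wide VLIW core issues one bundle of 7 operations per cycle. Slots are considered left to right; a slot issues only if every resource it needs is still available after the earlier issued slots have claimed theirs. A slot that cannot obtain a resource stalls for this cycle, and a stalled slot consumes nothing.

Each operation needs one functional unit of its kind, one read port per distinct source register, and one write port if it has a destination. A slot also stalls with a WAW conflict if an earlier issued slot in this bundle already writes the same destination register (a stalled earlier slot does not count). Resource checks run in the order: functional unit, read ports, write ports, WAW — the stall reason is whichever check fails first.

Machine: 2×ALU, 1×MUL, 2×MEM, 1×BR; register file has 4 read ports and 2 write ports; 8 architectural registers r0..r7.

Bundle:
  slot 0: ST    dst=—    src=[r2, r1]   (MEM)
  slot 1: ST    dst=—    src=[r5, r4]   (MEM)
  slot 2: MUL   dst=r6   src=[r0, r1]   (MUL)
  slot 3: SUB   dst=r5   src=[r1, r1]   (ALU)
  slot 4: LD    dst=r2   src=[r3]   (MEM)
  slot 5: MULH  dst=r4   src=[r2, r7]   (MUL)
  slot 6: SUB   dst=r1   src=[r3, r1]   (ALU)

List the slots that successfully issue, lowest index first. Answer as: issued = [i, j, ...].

#0 MEM src=r2,r1 dispatched  <A:2 Mu:1 Ld:1 B:1 rd:2 wr:2>
#1 MEM src=r5,r4 dispatched  <A:2 Mu:1 Ld:0 B:1 rd:0 wr:2>
#2 MUL src=r0,r1 held:RD_PORT  <A:2 Mu:1 Ld:0 B:1 rd:0 wr:2>
#3 ALU src=r1,r1 held:RD_PORT  <A:2 Mu:1 Ld:0 B:1 rd:0 wr:2>
#4 MEM src=r3 held:FU  <A:2 Mu:1 Ld:0 B:1 rd:0 wr:2>
#5 MUL src=r2,r7 held:RD_PORT  <A:2 Mu:1 Ld:0 B:1 rd:0 wr:2>
#6 ALU src=r3,r1 held:RD_PORT  <A:2 Mu:1 Ld:0 B:1 rd:0 wr:2>

issued = [0, 1]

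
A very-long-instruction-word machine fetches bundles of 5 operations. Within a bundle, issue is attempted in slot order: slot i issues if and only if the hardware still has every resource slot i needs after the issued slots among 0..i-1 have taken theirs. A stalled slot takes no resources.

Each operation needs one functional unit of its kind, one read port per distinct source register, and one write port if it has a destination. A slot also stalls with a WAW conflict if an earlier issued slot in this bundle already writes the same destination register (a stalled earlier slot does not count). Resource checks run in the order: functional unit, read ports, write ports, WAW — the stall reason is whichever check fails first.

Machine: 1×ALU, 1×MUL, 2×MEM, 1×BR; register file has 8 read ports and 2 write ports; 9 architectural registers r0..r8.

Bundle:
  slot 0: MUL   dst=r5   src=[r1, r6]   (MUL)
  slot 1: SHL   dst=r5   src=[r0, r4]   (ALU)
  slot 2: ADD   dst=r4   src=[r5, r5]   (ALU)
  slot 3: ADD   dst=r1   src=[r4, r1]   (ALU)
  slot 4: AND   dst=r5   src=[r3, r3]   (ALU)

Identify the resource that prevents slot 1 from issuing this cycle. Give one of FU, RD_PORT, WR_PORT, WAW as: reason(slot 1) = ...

(0) want 1×MUL +2rd +1wr — yes → AL1|MU0|ME2|BR1|rd6|wr1
(1) want 1×ALU +2rd +1wr — WAW → AL1|MU0|ME2|BR1|rd6|wr1
(2) want 1×ALU +1rd +1wr — yes → AL0|MU0|ME2|BR1|rd5|wr0
(3) want 1×ALU +2rd +1wr — FU → AL0|MU0|ME2|BR1|rd5|wr0
(4) want 1×ALU +1rd +1wr — FU → AL0|MU0|ME2|BR1|rd5|wr0

reason(slot 1) = WAW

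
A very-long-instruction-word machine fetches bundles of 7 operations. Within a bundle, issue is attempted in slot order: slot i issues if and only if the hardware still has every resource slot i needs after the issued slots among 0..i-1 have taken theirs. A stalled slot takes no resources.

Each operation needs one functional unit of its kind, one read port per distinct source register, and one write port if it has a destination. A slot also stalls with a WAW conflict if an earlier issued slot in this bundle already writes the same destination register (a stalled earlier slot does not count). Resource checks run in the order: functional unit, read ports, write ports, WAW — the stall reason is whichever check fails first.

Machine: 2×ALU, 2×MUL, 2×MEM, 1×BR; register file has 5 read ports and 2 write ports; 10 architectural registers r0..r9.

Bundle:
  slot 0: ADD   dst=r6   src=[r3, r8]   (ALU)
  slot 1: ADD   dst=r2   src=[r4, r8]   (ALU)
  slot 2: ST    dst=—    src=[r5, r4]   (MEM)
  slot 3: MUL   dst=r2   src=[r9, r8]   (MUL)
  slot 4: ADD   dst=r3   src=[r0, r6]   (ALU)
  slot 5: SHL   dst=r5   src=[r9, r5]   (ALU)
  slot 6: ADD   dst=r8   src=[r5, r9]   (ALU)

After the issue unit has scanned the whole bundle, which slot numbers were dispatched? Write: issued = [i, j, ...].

issued = [0, 1]

(0) want 1×ALU +2rd +1wr — yes → AL1|MU2|ME2|BR1|rd3|wr1
(1) want 1×ALU +2rd +1wr — yes → AL0|MU2|ME2|BR1|rd1|wr0
(2) want 1×MEM +2rd +0wr — RD_PORT → AL0|MU2|ME2|BR1|rd1|wr0
(3) want 1×MUL +2rd +1wr — RD_PORT → AL0|MU2|ME2|BR1|rd1|wr0
(4) want 1×ALU +2rd +1wr — FU → AL0|MU2|ME2|BR1|rd1|wr0
(5) want 1×ALU +2rd +1wr — FU → AL0|MU2|ME2|BR1|rd1|wr0
(6) want 1×ALU +2rd +1wr — FU → AL0|MU2|ME2|BR1|rd1|wr0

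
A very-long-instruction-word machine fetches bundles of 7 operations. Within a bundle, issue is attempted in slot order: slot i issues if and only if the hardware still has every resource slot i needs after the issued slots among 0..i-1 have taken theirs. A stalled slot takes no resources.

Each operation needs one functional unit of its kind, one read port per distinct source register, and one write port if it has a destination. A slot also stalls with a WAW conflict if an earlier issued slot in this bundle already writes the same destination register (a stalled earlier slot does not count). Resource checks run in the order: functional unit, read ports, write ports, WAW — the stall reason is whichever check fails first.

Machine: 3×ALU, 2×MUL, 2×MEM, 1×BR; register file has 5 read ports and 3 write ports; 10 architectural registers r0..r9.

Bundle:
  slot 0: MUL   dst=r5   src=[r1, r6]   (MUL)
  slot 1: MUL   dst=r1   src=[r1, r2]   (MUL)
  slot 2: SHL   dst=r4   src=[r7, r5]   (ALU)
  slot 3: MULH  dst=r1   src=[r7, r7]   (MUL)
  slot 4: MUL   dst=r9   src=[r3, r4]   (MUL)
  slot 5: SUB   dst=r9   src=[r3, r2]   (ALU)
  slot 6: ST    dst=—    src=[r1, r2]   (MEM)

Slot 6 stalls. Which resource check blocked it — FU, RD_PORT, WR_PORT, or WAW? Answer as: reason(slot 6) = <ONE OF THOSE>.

reason(slot 6) = RD_PORT

  0. MUL→r5 ⇒ go  {3A/1Mu/2Ld/1B | 3r 2w}
  1. MUL→r1 ⇒ go  {3A/0Mu/2Ld/1B | 1r 1w}
  2. ALU→r4 ⇒ no(RD_PORT)  {3A/0Mu/2Ld/1B | 1r 1w}
  3. MUL→r1 ⇒ no(FU)  {3A/0Mu/2Ld/1B | 1r 1w}
  4. MUL→r9 ⇒ no(FU)  {3A/0Mu/2Ld/1B | 1r 1w}
  5. ALU→r9 ⇒ no(RD_PORT)  {3A/0Mu/2Ld/1B | 1r 1w}
  6. MEM ⇒ no(RD_PORT)  {3A/0Mu/2Ld/1B | 1r 1w}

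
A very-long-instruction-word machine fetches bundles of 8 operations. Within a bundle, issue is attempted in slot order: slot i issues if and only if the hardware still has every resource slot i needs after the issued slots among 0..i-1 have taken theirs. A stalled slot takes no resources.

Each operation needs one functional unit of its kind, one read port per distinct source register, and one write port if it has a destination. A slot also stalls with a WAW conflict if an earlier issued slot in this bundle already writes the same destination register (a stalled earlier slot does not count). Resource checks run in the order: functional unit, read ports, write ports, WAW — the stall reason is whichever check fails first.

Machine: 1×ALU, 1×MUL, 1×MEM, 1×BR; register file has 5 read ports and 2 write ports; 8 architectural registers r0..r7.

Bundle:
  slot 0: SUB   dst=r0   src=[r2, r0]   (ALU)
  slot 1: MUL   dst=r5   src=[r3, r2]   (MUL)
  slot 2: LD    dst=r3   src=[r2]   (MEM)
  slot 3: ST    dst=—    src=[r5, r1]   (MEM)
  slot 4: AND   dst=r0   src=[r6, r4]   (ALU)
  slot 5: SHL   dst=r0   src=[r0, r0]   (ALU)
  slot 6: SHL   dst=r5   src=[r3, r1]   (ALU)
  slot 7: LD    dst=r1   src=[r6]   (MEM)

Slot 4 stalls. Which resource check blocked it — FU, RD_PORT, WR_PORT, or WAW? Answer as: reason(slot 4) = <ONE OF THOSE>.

[0] ALU needs rd=2 wr=1: ok; after: ALU=0 MUL=1 MEM=1 BR=1, R=3, W=1
[1] MUL needs rd=2 wr=1: ok; after: ALU=0 MUL=0 MEM=1 BR=1, R=1, W=0
[2] MEM needs rd=1 wr=1: WR_PORT; after: ALU=0 MUL=0 MEM=1 BR=1, R=1, W=0
[3] MEM needs rd=2 wr=0: RD_PORT; after: ALU=0 MUL=0 MEM=1 BR=1, R=1, W=0
[4] ALU needs rd=2 wr=1: FU; after: ALU=0 MUL=0 MEM=1 BR=1, R=1, W=0
[5] ALU needs rd=1 wr=1: FU; after: ALU=0 MUL=0 MEM=1 BR=1, R=1, W=0
[6] ALU needs rd=2 wr=1: FU; after: ALU=0 MUL=0 MEM=1 BR=1, R=1, W=0
[7] MEM needs rd=1 wr=1: WR_PORT; after: ALU=0 MUL=0 MEM=1 BR=1, R=1, W=0

reason(slot 4) = FU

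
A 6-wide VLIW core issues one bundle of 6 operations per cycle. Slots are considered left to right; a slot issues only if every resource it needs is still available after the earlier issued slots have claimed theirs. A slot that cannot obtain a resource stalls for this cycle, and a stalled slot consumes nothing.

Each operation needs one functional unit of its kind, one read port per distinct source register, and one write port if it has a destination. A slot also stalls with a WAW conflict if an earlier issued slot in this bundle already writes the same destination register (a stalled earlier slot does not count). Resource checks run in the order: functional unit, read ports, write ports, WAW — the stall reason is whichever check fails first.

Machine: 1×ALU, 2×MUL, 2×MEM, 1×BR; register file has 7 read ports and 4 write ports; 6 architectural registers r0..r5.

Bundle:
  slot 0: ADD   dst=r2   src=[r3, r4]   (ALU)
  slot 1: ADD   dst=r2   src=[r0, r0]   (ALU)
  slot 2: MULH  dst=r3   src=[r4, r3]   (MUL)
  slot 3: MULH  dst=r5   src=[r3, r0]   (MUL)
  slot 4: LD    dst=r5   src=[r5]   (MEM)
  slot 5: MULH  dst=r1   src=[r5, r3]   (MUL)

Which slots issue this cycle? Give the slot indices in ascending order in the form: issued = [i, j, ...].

slot 0 (ALU): ISSUE — free A0,Mu2,Ld2,B1 rp5 wp3
slot 1 (ALU): stall FU — free A0,Mu2,Ld2,B1 rp5 wp3
slot 2 (MUL): ISSUE — free A0,Mu1,Ld2,B1 rp3 wp2
slot 3 (MUL): ISSUE — free A0,Mu0,Ld2,B1 rp1 wp1
slot 4 (MEM): stall WAW — free A0,Mu0,Ld2,B1 rp1 wp1
slot 5 (MUL): stall FU — free A0,Mu0,Ld2,B1 rp1 wp1

issued = [0, 2, 3]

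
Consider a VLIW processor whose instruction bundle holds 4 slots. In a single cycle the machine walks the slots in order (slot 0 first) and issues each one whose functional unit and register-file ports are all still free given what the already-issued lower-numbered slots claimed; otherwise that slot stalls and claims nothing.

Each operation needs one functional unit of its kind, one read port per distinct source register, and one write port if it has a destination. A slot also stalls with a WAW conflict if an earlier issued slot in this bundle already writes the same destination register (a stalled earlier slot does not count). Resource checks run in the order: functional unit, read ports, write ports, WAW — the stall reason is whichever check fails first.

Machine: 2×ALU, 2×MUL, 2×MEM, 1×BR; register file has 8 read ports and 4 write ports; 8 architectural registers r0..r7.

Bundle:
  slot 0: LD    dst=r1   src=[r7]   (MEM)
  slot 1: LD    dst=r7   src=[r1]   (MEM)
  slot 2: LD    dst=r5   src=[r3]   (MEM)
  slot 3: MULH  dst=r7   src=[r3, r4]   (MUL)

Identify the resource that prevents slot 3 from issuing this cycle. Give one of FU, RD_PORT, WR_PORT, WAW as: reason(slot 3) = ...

  0. MEM→r1 ⇒ go  {2A/2Mu/1Ld/1B | 7r 3w}
  1. MEM→r7 ⇒ go  {2A/2Mu/0Ld/1B | 6r 2w}
  2. MEM→r5 ⇒ no(FU)  {2A/2Mu/0Ld/1B | 6r 2w}
  3. MUL→r7 ⇒ no(WAW)  {2A/2Mu/0Ld/1B | 6r 2w}

reason(slot 3) = WAW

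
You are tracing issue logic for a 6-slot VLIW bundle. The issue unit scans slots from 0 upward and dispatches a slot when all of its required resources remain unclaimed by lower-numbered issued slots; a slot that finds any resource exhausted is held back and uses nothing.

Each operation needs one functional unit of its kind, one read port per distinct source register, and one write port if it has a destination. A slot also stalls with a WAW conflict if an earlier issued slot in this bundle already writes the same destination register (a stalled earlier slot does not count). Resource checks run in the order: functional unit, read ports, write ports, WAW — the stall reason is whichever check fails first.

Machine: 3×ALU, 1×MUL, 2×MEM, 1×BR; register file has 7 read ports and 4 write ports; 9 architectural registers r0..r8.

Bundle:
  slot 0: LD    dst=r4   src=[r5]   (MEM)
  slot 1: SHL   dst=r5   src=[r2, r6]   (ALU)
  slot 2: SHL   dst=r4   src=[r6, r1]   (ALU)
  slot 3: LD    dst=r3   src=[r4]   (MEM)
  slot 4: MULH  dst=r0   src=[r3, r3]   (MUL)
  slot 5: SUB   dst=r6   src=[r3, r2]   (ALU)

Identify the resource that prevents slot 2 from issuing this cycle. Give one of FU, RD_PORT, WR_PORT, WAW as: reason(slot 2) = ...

#0 MEM src=r5 dispatched  <A:3 Mu:1 Ld:1 B:1 rd:6 wr:3>
#1 ALU src=r2,r6 dispatched  <A:2 Mu:1 Ld:1 B:1 rd:4 wr:2>
#2 ALU src=r6,r1 held:WAW  <A:2 Mu:1 Ld:1 B:1 rd:4 wr:2>
#3 MEM src=r4 dispatched  <A:2 Mu:1 Ld:0 B:1 rd:3 wr:1>
#4 MUL src=r3,r3 dispatched  <A:2 Mu:0 Ld:0 B:1 rd:2 wr:0>
#5 ALU src=r3,r2 held:WR_PORT  <A:2 Mu:0 Ld:0 B:1 rd:2 wr:0>

reason(slot 2) = WAW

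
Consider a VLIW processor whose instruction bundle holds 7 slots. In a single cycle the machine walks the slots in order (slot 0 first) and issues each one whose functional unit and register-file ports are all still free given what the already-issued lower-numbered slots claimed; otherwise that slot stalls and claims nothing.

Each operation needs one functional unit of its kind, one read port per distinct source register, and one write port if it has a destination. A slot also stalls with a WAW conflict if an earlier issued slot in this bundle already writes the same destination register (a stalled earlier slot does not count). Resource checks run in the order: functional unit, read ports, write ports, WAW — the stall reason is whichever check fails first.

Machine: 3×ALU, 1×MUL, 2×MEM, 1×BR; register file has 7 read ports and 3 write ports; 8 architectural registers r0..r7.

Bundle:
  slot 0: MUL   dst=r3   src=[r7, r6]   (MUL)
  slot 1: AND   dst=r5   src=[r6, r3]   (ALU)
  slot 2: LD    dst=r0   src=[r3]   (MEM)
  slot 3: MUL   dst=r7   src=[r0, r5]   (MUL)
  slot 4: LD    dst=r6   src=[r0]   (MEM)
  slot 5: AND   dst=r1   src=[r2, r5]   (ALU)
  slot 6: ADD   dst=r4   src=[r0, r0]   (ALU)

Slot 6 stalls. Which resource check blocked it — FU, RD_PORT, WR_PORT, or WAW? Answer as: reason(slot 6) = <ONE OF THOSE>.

[0] MUL needs rd=2 wr=1: ok; after: ALU=3 MUL=0 MEM=2 BR=1, R=5, W=2
[1] ALU needs rd=2 wr=1: ok; after: ALU=2 MUL=0 MEM=2 BR=1, R=3, W=1
[2] MEM needs rd=1 wr=1: ok; after: ALU=2 MUL=0 MEM=1 BR=1, R=2, W=0
[3] MUL needs rd=2 wr=1: FU; after: ALU=2 MUL=0 MEM=1 BR=1, R=2, W=0
[4] MEM needs rd=1 wr=1: WR_PORT; after: ALU=2 MUL=0 MEM=1 BR=1, R=2, W=0
[5] ALU needs rd=2 wr=1: WR_PORT; after: ALU=2 MUL=0 MEM=1 BR=1, R=2, W=0
[6] ALU needs rd=1 wr=1: WR_PORT; after: ALU=2 MUL=0 MEM=1 BR=1, R=2, W=0

reason(slot 6) = WR_PORT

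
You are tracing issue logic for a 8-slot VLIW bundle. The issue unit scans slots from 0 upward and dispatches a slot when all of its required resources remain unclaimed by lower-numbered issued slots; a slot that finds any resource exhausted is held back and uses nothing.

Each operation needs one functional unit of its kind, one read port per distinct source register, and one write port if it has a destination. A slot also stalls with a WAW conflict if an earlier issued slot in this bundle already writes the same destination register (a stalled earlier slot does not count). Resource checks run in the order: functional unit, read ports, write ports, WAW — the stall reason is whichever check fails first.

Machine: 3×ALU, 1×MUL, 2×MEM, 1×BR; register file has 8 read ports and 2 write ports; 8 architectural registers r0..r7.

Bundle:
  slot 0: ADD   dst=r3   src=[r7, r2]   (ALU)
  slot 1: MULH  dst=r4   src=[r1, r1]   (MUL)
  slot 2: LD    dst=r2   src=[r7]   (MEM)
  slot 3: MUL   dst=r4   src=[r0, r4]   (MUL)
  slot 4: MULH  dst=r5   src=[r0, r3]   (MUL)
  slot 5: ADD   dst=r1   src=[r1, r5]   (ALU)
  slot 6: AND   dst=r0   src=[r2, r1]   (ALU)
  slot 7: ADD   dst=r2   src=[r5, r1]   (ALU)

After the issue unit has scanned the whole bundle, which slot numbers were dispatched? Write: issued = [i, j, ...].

#0 ALU src=r7,r2 dispatched  <A:2 Mu:1 Ld:2 B:1 rd:6 wr:1>
#1 MUL src=r1,r1 dispatched  <A:2 Mu:0 Ld:2 B:1 rd:5 wr:0>
#2 MEM src=r7 held:WR_PORT  <A:2 Mu:0 Ld:2 B:1 rd:5 wr:0>
#3 MUL src=r0,r4 held:FU  <A:2 Mu:0 Ld:2 B:1 rd:5 wr:0>
#4 MUL src=r0,r3 held:FU  <A:2 Mu:0 Ld:2 B:1 rd:5 wr:0>
#5 ALU src=r1,r5 held:WR_PORT  <A:2 Mu:0 Ld:2 B:1 rd:5 wr:0>
#6 ALU src=r2,r1 held:WR_PORT  <A:2 Mu:0 Ld:2 B:1 rd:5 wr:0>
#7 ALU src=r5,r1 held:WR_PORT  <A:2 Mu:0 Ld:2 B:1 rd:5 wr:0>

issued = [0, 1]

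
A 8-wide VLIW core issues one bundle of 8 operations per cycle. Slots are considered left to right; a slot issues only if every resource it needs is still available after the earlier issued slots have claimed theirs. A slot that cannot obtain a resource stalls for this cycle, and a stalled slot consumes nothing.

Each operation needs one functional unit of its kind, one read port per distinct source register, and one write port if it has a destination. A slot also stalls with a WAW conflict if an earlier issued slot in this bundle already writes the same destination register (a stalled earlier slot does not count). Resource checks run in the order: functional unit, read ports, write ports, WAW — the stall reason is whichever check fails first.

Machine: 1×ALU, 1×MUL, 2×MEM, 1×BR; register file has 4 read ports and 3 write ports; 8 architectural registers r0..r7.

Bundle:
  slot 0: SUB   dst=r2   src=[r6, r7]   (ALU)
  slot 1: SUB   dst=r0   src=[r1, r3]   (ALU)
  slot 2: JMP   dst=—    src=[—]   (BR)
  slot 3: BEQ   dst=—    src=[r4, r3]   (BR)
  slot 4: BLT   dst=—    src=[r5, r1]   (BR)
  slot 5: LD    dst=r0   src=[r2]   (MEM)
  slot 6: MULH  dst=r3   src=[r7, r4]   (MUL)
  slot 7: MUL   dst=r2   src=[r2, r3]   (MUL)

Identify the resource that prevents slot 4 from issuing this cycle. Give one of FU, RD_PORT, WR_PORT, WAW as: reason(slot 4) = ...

#0 ALU src=r6,r7 dispatched  <A:0 Mu:1 Ld:2 B:1 rd:2 wr:2>
#1 ALU src=r1,r3 held:FU  <A:0 Mu:1 Ld:2 B:1 rd:2 wr:2>
#2 BR src=- dispatched  <A:0 Mu:1 Ld:2 B:0 rd:2 wr:2>
#3 BR src=r4,r3 held:FU  <A:0 Mu:1 Ld:2 B:0 rd:2 wr:2>
#4 BR src=r5,r1 held:FU  <A:0 Mu:1 Ld:2 B:0 rd:2 wr:2>
#5 MEM src=r2 dispatched  <A:0 Mu:1 Ld:1 B:0 rd:1 wr:1>
#6 MUL src=r7,r4 held:RD_PORT  <A:0 Mu:1 Ld:1 B:0 rd:1 wr:1>
#7 MUL src=r2,r3 held:RD_PORT  <A:0 Mu:1 Ld:1 B:0 rd:1 wr:1>

reason(slot 4) = FU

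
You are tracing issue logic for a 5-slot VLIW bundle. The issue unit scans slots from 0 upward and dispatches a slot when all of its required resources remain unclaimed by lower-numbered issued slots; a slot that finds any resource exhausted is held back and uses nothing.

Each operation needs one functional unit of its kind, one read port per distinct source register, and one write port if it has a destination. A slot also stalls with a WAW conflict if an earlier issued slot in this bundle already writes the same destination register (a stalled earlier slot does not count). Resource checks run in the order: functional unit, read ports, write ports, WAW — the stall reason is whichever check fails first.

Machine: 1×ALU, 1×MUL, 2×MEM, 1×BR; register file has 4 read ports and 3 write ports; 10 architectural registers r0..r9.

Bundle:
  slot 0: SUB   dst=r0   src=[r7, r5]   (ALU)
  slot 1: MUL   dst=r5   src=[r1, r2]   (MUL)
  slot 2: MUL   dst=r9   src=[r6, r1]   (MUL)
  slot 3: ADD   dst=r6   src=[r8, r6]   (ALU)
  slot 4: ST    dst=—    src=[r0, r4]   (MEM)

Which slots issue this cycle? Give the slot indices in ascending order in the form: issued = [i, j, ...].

issued = [0, 1]

slot 0 (ALU): ISSUE — free A0,Mu1,Ld2,B1 rp2 wp2
slot 1 (MUL): ISSUE — free A0,Mu0,Ld2,B1 rp0 wp1
slot 2 (MUL): stall FU — free A0,Mu0,Ld2,B1 rp0 wp1
slot 3 (ALU): stall FU — free A0,Mu0,Ld2,B1 rp0 wp1
slot 4 (MEM): stall RD_PORT — free A0,Mu0,Ld2,B1 rp0 wp1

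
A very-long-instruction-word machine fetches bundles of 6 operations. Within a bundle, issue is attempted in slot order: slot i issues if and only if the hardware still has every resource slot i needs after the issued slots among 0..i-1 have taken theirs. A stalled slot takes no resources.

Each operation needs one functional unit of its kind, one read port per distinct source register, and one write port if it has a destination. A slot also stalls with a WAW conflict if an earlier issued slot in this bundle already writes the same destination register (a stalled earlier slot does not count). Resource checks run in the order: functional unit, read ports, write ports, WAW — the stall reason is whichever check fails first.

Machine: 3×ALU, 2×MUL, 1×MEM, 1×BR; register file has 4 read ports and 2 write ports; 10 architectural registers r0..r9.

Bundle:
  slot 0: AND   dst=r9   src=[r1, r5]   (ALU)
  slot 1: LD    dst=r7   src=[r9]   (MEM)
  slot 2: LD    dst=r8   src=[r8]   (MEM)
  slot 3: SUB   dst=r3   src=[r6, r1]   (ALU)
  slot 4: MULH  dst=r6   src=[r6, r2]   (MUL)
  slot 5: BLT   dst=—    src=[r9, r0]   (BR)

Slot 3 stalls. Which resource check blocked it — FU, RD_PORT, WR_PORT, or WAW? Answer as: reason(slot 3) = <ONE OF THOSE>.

reason(slot 3) = RD_PORT

slot 0 (ALU): ISSUE — free A2,Mu2,Ld1,B1 rp2 wp1
slot 1 (MEM): ISSUE — free A2,Mu2,Ld0,B1 rp1 wp0
slot 2 (MEM): stall FU — free A2,Mu2,Ld0,B1 rp1 wp0
slot 3 (ALU): stall RD_PORT — free A2,Mu2,Ld0,B1 rp1 wp0
slot 4 (MUL): stall RD_PORT — free A2,Mu2,Ld0,B1 rp1 wp0
slot 5 (BR): stall RD_PORT — free A2,Mu2,Ld0,B1 rp1 wp0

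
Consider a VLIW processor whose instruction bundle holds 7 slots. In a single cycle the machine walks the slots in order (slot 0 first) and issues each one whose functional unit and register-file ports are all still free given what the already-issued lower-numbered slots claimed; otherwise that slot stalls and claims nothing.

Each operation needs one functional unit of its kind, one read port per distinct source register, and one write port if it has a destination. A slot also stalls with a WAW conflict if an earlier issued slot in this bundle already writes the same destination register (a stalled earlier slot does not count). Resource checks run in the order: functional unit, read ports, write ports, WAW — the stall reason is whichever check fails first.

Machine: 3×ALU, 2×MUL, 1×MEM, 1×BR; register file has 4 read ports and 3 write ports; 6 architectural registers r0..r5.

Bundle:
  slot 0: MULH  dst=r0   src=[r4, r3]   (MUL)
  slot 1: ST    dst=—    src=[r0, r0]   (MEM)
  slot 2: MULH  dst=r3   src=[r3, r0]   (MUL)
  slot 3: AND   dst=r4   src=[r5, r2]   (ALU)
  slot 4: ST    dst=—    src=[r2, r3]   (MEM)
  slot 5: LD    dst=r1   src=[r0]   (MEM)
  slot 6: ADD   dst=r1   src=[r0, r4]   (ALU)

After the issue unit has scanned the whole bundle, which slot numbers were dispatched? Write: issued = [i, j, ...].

issued = [0, 1]

(0) want 1×MUL +2rd +1wr — yes → AL3|MU1|ME1|BR1|rd2|wr2
(1) want 1×MEM +1rd +0wr — yes → AL3|MU1|ME0|BR1|rd1|wr2
(2) want 1×MUL +2rd +1wr — RD_PORT → AL3|MU1|ME0|BR1|rd1|wr2
(3) want 1×ALU +2rd +1wr — RD_PORT → AL3|MU1|ME0|BR1|rd1|wr2
(4) want 1×MEM +2rd +0wr — FU → AL3|MU1|ME0|BR1|rd1|wr2
(5) want 1×MEM +1rd +1wr — FU → AL3|MU1|ME0|BR1|rd1|wr2
(6) want 1×ALU +2rd +1wr — RD_PORT → AL3|MU1|ME0|BR1|rd1|wr2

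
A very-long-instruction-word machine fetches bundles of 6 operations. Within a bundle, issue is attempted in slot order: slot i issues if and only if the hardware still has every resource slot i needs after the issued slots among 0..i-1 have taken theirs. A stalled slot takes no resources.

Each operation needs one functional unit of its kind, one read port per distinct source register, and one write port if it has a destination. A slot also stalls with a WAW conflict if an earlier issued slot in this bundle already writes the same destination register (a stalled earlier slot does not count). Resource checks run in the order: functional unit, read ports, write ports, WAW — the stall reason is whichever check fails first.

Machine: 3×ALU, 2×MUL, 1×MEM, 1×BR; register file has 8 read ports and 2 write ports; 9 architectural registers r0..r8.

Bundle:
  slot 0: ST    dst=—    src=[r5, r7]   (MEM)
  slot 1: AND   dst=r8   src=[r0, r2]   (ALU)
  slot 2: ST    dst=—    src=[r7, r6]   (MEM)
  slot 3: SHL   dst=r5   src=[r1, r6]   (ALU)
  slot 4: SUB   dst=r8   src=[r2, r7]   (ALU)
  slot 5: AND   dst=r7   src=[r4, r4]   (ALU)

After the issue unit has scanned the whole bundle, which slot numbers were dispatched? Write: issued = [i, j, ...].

slot 0 (MEM): ISSUE — free A3,Mu2,Ld0,B1 rp6 wp2
slot 1 (ALU): ISSUE — free A2,Mu2,Ld0,B1 rp4 wp1
slot 2 (MEM): stall FU — free A2,Mu2,Ld0,B1 rp4 wp1
slot 3 (ALU): ISSUE — free A1,Mu2,Ld0,B1 rp2 wp0
slot 4 (ALU): stall WR_PORT — free A1,Mu2,Ld0,B1 rp2 wp0
slot 5 (ALU): stall WR_PORT — free A1,Mu2,Ld0,B1 rp2 wp0

issued = [0, 1, 3]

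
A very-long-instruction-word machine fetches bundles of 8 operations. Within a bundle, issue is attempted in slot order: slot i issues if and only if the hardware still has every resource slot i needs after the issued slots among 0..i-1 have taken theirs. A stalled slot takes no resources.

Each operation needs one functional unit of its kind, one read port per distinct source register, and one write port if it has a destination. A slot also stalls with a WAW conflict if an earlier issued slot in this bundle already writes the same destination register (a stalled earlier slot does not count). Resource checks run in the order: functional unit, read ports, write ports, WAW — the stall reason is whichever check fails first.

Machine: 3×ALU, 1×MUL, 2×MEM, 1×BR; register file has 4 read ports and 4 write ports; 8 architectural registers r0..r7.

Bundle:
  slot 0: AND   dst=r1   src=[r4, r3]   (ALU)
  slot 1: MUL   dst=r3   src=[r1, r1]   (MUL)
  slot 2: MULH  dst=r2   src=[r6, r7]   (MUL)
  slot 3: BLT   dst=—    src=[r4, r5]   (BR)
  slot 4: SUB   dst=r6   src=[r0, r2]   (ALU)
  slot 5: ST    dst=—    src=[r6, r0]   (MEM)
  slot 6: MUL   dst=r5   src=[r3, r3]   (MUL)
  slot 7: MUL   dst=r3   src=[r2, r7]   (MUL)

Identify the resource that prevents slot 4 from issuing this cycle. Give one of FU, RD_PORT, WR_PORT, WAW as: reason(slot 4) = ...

reason(slot 4) = RD_PORT

(0) want 1×ALU +2rd +1wr — yes → AL2|MU1|ME2|BR1|rd2|wr3
(1) want 1×MUL +1rd +1wr — yes → AL2|MU0|ME2|BR1|rd1|wr2
(2) want 1×MUL +2rd +1wr — FU → AL2|MU0|ME2|BR1|rd1|wr2
(3) want 1×BR +2rd +0wr — RD_PORT → AL2|MU0|ME2|BR1|rd1|wr2
(4) want 1×ALU +2rd +1wr — RD_PORT → AL2|MU0|ME2|BR1|rd1|wr2
(5) want 1×MEM +2rd +0wr — RD_PORT → AL2|MU0|ME2|BR1|rd1|wr2
(6) want 1×MUL +1rd +1wr — FU → AL2|MU0|ME2|BR1|rd1|wr2
(7) want 1×MUL +2rd +1wr — FU → AL2|MU0|ME2|BR1|rd1|wr2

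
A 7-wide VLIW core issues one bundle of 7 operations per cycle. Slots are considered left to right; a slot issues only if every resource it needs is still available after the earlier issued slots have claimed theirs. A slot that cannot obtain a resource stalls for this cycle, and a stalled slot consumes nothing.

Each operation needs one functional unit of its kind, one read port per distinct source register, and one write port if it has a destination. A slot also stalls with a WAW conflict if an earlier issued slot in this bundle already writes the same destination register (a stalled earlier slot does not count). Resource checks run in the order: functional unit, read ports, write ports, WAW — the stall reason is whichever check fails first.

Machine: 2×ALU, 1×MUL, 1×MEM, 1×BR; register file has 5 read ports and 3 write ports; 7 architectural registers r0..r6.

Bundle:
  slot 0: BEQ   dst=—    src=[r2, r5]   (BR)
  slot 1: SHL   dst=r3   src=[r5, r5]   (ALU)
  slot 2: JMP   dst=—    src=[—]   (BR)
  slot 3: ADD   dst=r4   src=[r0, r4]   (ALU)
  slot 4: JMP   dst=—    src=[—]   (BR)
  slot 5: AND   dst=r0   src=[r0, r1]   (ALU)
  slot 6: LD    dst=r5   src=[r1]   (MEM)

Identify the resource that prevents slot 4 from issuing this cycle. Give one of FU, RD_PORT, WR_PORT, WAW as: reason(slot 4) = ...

[0] BR needs rd=2 wr=0: ok; after: ALU=2 MUL=1 MEM=1 BR=0, R=3, W=3
[1] ALU needs rd=1 wr=1: ok; after: ALU=1 MUL=1 MEM=1 BR=0, R=2, W=2
[2] BR needs rd=0 wr=0: FU; after: ALU=1 MUL=1 MEM=1 BR=0, R=2, W=2
[3] ALU needs rd=2 wr=1: ok; after: ALU=0 MUL=1 MEM=1 BR=0, R=0, W=1
[4] BR needs rd=0 wr=0: FU; after: ALU=0 MUL=1 MEM=1 BR=0, R=0, W=1
[5] ALU needs rd=2 wr=1: FU; after: ALU=0 MUL=1 MEM=1 BR=0, R=0, W=1
[6] MEM needs rd=1 wr=1: RD_PORT; after: ALU=0 MUL=1 MEM=1 BR=0, R=0, W=1

reason(slot 4) = FU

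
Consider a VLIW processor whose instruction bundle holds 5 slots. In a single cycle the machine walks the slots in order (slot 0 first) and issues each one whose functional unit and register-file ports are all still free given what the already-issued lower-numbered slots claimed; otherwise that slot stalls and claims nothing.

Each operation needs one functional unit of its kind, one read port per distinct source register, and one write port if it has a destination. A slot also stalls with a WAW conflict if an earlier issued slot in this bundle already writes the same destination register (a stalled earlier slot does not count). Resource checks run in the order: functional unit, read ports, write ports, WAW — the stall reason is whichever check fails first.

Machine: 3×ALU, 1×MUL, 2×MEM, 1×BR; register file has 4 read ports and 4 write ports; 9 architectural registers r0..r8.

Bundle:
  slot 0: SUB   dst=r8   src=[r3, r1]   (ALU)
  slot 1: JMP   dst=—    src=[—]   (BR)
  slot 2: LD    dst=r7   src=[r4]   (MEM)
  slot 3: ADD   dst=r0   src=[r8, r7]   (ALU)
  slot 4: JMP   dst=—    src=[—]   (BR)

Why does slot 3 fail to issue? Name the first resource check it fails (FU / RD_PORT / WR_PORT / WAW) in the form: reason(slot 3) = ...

reason(slot 3) = RD_PORT

slot 0 (ALU): ISSUE — free A2,Mu1,Ld2,B1 rp2 wp3
slot 1 (BR): ISSUE — free A2,Mu1,Ld2,B0 rp2 wp3
slot 2 (MEM): ISSUE — free A2,Mu1,Ld1,B0 rp1 wp2
slot 3 (ALU): stall RD_PORT — free A2,Mu1,Ld1,B0 rp1 wp2
slot 4 (BR): stall FU — free A2,Mu1,Ld1,B0 rp1 wp2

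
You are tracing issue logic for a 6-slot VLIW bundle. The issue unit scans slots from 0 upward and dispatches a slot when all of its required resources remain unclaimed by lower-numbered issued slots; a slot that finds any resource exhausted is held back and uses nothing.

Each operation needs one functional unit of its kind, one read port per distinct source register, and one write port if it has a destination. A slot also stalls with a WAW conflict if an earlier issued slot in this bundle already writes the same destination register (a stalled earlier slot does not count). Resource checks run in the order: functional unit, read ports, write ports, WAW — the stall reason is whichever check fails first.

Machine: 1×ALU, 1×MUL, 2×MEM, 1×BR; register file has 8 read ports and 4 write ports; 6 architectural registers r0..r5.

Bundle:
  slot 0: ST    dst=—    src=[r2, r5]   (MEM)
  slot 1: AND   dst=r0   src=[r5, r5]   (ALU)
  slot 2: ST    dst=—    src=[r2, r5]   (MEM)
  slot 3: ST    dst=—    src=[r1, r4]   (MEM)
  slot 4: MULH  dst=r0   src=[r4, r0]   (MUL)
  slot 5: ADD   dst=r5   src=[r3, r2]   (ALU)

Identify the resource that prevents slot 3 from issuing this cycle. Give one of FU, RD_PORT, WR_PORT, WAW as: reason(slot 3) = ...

slot 0 (MEM): ISSUE — free A1,Mu1,Ld1,B1 rp6 wp4
slot 1 (ALU): ISSUE — free A0,Mu1,Ld1,B1 rp5 wp3
slot 2 (MEM): ISSUE — free A0,Mu1,Ld0,B1 rp3 wp3
slot 3 (MEM): stall FU — free A0,Mu1,Ld0,B1 rp3 wp3
slot 4 (MUL): stall WAW — free A0,Mu1,Ld0,B1 rp3 wp3
slot 5 (ALU): stall FU — free A0,Mu1,Ld0,B1 rp3 wp3

reason(slot 3) = FU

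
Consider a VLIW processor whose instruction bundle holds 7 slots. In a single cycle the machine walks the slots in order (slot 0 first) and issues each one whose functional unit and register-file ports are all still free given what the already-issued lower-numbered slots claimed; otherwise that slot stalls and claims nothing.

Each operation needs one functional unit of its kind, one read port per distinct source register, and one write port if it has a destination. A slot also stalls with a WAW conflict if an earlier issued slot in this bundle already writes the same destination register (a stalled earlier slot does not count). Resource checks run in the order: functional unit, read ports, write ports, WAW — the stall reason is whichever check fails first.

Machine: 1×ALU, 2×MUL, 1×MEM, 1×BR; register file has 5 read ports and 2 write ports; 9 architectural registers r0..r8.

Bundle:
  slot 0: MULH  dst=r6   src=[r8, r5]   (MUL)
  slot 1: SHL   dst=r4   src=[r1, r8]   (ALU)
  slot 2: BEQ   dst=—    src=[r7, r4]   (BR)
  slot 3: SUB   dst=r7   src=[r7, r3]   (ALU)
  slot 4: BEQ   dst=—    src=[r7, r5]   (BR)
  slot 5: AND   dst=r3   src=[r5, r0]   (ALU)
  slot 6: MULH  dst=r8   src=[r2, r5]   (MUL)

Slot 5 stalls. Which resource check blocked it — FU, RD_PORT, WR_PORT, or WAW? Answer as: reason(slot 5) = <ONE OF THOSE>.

reason(slot 5) = FU

  0. MUL→r6 ⇒ go  {1A/1Mu/1Ld/1B | 3r 1w}
  1. ALU→r4 ⇒ go  {0A/1Mu/1Ld/1B | 1r 0w}
  2. BR ⇒ no(RD_PORT)  {0A/1Mu/1Ld/1B | 1r 0w}
  3. ALU→r7 ⇒ no(FU)  {0A/1Mu/1Ld/1B | 1r 0w}
  4. BR ⇒ no(RD_PORT)  {0A/1Mu/1Ld/1B | 1r 0w}
  5. ALU→r3 ⇒ no(FU)  {0A/1Mu/1Ld/1B | 1r 0w}
  6. MUL→r8 ⇒ no(RD_PORT)  {0A/1Mu/1Ld/1B | 1r 0w}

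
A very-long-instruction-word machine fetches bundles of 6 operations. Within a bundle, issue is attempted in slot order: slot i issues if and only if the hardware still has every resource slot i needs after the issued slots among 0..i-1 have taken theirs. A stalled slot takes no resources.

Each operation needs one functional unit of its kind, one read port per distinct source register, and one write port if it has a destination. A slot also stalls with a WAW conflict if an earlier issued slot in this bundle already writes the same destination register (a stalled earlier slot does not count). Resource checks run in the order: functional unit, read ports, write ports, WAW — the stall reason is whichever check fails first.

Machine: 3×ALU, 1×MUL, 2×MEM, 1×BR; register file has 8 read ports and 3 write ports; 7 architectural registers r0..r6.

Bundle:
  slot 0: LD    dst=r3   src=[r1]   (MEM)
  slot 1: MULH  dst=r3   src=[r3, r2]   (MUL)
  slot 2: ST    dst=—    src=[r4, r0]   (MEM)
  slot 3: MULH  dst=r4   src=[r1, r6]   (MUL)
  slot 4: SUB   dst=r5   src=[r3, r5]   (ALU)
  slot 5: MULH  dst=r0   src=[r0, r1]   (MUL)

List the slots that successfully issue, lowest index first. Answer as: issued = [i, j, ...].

issued = [0, 2, 3, 4]

#0 MEM src=r1 dispatched  <A:3 Mu:1 Ld:1 B:1 rd:7 wr:2>
#1 MUL src=r3,r2 held:WAW  <A:3 Mu:1 Ld:1 B:1 rd:7 wr:2>
#2 MEM src=r4,r0 dispatched  <A:3 Mu:1 Ld:0 B:1 rd:5 wr:2>
#3 MUL src=r1,r6 dispatched  <A:3 Mu:0 Ld:0 B:1 rd:3 wr:1>
#4 ALU src=r3,r5 dispatched  <A:2 Mu:0 Ld:0 B:1 rd:1 wr:0>
#5 MUL src=r0,r1 held:FU  <A:2 Mu:0 Ld:0 B:1 rd:1 wr:0>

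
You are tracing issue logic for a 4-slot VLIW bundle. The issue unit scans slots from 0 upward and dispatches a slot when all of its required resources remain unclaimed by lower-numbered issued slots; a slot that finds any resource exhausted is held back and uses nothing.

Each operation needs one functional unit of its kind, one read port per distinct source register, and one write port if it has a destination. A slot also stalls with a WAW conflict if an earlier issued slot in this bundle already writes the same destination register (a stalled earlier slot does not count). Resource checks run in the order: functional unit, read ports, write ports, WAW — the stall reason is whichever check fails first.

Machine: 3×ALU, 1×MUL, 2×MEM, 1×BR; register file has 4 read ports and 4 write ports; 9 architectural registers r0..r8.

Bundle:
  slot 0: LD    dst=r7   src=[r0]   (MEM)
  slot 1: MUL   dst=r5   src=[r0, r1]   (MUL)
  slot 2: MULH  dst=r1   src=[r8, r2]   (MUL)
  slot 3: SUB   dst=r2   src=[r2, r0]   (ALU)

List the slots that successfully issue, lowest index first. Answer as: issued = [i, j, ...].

[0] MEM needs rd=1 wr=1: ok; after: ALU=3 MUL=1 MEM=1 BR=1, R=3, W=3
[1] MUL needs rd=2 wr=1: ok; after: ALU=3 MUL=0 MEM=1 BR=1, R=1, W=2
[2] MUL needs rd=2 wr=1: FU; after: ALU=3 MUL=0 MEM=1 BR=1, R=1, W=2
[3] ALU needs rd=2 wr=1: RD_PORT; after: ALU=3 MUL=0 MEM=1 BR=1, R=1, W=2

issued = [0, 1]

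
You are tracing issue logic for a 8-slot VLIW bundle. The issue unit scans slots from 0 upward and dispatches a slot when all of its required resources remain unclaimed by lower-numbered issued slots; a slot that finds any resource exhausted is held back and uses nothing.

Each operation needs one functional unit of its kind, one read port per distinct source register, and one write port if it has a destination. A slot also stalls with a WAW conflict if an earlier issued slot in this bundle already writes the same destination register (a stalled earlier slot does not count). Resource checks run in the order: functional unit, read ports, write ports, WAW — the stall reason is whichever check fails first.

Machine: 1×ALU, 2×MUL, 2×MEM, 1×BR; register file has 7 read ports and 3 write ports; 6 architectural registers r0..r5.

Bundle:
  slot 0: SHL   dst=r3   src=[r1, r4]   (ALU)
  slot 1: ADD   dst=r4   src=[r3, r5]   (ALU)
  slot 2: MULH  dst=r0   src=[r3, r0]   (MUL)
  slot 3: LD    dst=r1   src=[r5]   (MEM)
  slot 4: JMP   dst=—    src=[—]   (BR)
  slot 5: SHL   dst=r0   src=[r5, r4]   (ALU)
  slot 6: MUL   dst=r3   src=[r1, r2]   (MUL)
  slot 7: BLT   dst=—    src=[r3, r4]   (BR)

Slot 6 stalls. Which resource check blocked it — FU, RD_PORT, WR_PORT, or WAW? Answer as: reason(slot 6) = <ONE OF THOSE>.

slot 0 (ALU): ISSUE — free A0,Mu2,Ld2,B1 rp5 wp2
slot 1 (ALU): stall FU — free A0,Mu2,Ld2,B1 rp5 wp2
slot 2 (MUL): ISSUE — free A0,Mu1,Ld2,B1 rp3 wp1
slot 3 (MEM): ISSUE — free A0,Mu1,Ld1,B1 rp2 wp0
slot 4 (BR): ISSUE — free A0,Mu1,Ld1,B0 rp2 wp0
slot 5 (ALU): stall FU — free A0,Mu1,Ld1,B0 rp2 wp0
slot 6 (MUL): stall WR_PORT — free A0,Mu1,Ld1,B0 rp2 wp0
slot 7 (BR): stall FU — free A0,Mu1,Ld1,B0 rp2 wp0

reason(slot 6) = WR_PORT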